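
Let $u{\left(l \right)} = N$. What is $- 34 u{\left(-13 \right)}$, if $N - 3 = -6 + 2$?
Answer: $34$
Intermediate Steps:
$N = -1$ ($N = 3 + \left(-6 + 2\right) = 3 - 4 = -1$)
$u{\left(l \right)} = -1$
$- 34 u{\left(-13 \right)} = \left(-34\right) \left(-1\right) = 34$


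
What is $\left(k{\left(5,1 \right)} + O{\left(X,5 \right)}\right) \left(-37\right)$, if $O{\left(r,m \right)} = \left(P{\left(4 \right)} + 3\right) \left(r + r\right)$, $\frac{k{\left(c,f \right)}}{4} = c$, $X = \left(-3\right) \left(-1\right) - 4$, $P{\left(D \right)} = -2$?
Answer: $-666$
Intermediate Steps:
$X = -1$ ($X = 3 - 4 = -1$)
$k{\left(c,f \right)} = 4 c$
$O{\left(r,m \right)} = 2 r$ ($O{\left(r,m \right)} = \left(-2 + 3\right) \left(r + r\right) = 1 \cdot 2 r = 2 r$)
$\left(k{\left(5,1 \right)} + O{\left(X,5 \right)}\right) \left(-37\right) = \left(4 \cdot 5 + 2 \left(-1\right)\right) \left(-37\right) = \left(20 - 2\right) \left(-37\right) = 18 \left(-37\right) = -666$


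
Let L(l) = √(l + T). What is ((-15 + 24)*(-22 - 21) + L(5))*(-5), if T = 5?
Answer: 1935 - 5*√10 ≈ 1919.2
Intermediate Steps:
L(l) = √(5 + l) (L(l) = √(l + 5) = √(5 + l))
((-15 + 24)*(-22 - 21) + L(5))*(-5) = ((-15 + 24)*(-22 - 21) + √(5 + 5))*(-5) = (9*(-43) + √10)*(-5) = (-387 + √10)*(-5) = 1935 - 5*√10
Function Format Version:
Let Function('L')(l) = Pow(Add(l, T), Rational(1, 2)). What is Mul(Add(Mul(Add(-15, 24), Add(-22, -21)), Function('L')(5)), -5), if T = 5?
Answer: Add(1935, Mul(-5, Pow(10, Rational(1, 2)))) ≈ 1919.2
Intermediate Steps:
Function('L')(l) = Pow(Add(5, l), Rational(1, 2)) (Function('L')(l) = Pow(Add(l, 5), Rational(1, 2)) = Pow(Add(5, l), Rational(1, 2)))
Mul(Add(Mul(Add(-15, 24), Add(-22, -21)), Function('L')(5)), -5) = Mul(Add(Mul(Add(-15, 24), Add(-22, -21)), Pow(Add(5, 5), Rational(1, 2))), -5) = Mul(Add(Mul(9, -43), Pow(10, Rational(1, 2))), -5) = Mul(Add(-387, Pow(10, Rational(1, 2))), -5) = Add(1935, Mul(-5, Pow(10, Rational(1, 2))))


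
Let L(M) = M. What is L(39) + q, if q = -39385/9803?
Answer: 342932/9803 ≈ 34.982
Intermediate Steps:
q = -39385/9803 (q = -39385*1/9803 = -39385/9803 ≈ -4.0176)
L(39) + q = 39 - 39385/9803 = 342932/9803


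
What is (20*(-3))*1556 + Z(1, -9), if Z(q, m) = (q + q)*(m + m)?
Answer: -93396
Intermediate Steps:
Z(q, m) = 4*m*q (Z(q, m) = (2*q)*(2*m) = 4*m*q)
(20*(-3))*1556 + Z(1, -9) = (20*(-3))*1556 + 4*(-9)*1 = -60*1556 - 36 = -93360 - 36 = -93396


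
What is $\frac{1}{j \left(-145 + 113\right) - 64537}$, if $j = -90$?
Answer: $- \frac{1}{61657} \approx -1.6219 \cdot 10^{-5}$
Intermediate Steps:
$\frac{1}{j \left(-145 + 113\right) - 64537} = \frac{1}{- 90 \left(-145 + 113\right) - 64537} = \frac{1}{\left(-90\right) \left(-32\right) - 64537} = \frac{1}{2880 - 64537} = \frac{1}{-61657} = - \frac{1}{61657}$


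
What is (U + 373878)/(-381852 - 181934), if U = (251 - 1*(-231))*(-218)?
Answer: -134401/281893 ≈ -0.47678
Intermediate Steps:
U = -105076 (U = (251 + 231)*(-218) = 482*(-218) = -105076)
(U + 373878)/(-381852 - 181934) = (-105076 + 373878)/(-381852 - 181934) = 268802/(-563786) = 268802*(-1/563786) = -134401/281893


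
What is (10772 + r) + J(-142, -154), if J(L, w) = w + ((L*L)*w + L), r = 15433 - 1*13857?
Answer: -3093204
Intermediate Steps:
r = 1576 (r = 15433 - 13857 = 1576)
J(L, w) = L + w + w*L**2 (J(L, w) = w + (L**2*w + L) = w + (w*L**2 + L) = w + (L + w*L**2) = L + w + w*L**2)
(10772 + r) + J(-142, -154) = (10772 + 1576) + (-142 - 154 - 154*(-142)**2) = 12348 + (-142 - 154 - 154*20164) = 12348 + (-142 - 154 - 3105256) = 12348 - 3105552 = -3093204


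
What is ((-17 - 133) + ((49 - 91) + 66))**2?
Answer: 15876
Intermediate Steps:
((-17 - 133) + ((49 - 91) + 66))**2 = (-150 + (-42 + 66))**2 = (-150 + 24)**2 = (-126)**2 = 15876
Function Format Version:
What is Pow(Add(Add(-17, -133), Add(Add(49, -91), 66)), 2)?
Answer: 15876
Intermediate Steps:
Pow(Add(Add(-17, -133), Add(Add(49, -91), 66)), 2) = Pow(Add(-150, Add(-42, 66)), 2) = Pow(Add(-150, 24), 2) = Pow(-126, 2) = 15876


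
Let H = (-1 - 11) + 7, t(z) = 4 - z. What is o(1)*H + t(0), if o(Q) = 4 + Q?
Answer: -21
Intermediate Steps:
H = -5 (H = -12 + 7 = -5)
o(1)*H + t(0) = (4 + 1)*(-5) + (4 - 1*0) = 5*(-5) + (4 + 0) = -25 + 4 = -21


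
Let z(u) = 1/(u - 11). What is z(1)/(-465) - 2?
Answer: -9299/4650 ≈ -1.9998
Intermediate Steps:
z(u) = 1/(-11 + u)
z(1)/(-465) - 2 = 1/((-11 + 1)*(-465)) - 2 = -1/465/(-10) - 2 = -1/10*(-1/465) - 2 = 1/4650 - 2 = -9299/4650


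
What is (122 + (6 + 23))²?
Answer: 22801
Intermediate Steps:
(122 + (6 + 23))² = (122 + 29)² = 151² = 22801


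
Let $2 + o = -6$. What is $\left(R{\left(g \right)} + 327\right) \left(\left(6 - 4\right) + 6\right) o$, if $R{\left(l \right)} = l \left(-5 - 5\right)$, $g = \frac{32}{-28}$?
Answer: $- \frac{151616}{7} \approx -21659.0$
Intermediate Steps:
$o = -8$ ($o = -2 - 6 = -8$)
$g = - \frac{8}{7}$ ($g = 32 \left(- \frac{1}{28}\right) = - \frac{8}{7} \approx -1.1429$)
$R{\left(l \right)} = - 10 l$ ($R{\left(l \right)} = l \left(-10\right) = - 10 l$)
$\left(R{\left(g \right)} + 327\right) \left(\left(6 - 4\right) + 6\right) o = \left(\left(-10\right) \left(- \frac{8}{7}\right) + 327\right) \left(\left(6 - 4\right) + 6\right) \left(-8\right) = \left(\frac{80}{7} + 327\right) \left(2 + 6\right) \left(-8\right) = \frac{2369 \cdot 8 \left(-8\right)}{7} = \frac{2369}{7} \left(-64\right) = - \frac{151616}{7}$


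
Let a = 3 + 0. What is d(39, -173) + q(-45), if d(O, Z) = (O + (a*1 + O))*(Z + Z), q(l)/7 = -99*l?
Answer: 3159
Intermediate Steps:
a = 3
q(l) = -693*l (q(l) = 7*(-99*l) = -693*l)
d(O, Z) = 2*Z*(3 + 2*O) (d(O, Z) = (O + (3*1 + O))*(Z + Z) = (O + (3 + O))*(2*Z) = (3 + 2*O)*(2*Z) = 2*Z*(3 + 2*O))
d(39, -173) + q(-45) = 2*(-173)*(3 + 2*39) - 693*(-45) = 2*(-173)*(3 + 78) + 31185 = 2*(-173)*81 + 31185 = -28026 + 31185 = 3159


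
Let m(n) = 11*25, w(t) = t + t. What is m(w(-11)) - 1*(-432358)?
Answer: 432633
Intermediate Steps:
w(t) = 2*t
m(n) = 275
m(w(-11)) - 1*(-432358) = 275 - 1*(-432358) = 275 + 432358 = 432633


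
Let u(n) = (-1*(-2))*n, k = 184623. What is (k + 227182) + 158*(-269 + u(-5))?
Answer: 367723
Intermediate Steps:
u(n) = 2*n
(k + 227182) + 158*(-269 + u(-5)) = (184623 + 227182) + 158*(-269 + 2*(-5)) = 411805 + 158*(-269 - 10) = 411805 + 158*(-279) = 411805 - 44082 = 367723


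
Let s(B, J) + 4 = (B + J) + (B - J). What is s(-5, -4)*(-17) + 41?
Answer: 279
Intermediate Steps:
s(B, J) = -4 + 2*B (s(B, J) = -4 + ((B + J) + (B - J)) = -4 + 2*B)
s(-5, -4)*(-17) + 41 = (-4 + 2*(-5))*(-17) + 41 = (-4 - 10)*(-17) + 41 = -14*(-17) + 41 = 238 + 41 = 279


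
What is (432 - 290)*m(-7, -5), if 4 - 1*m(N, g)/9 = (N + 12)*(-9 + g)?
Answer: 94572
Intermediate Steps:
m(N, g) = 36 - 9*(-9 + g)*(12 + N) (m(N, g) = 36 - 9*(N + 12)*(-9 + g) = 36 - 9*(12 + N)*(-9 + g) = 36 - 9*(-9 + g)*(12 + N))
(432 - 290)*m(-7, -5) = (432 - 290)*(1008 - 108*(-5) + 81*(-7) - 9*(-7)*(-5)) = 142*(1008 + 540 - 567 - 315) = 142*666 = 94572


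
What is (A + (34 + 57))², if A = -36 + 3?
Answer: 3364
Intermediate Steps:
A = -33
(A + (34 + 57))² = (-33 + (34 + 57))² = (-33 + 91)² = 58² = 3364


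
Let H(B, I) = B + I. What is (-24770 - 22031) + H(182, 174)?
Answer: -46445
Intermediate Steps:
(-24770 - 22031) + H(182, 174) = (-24770 - 22031) + (182 + 174) = -46801 + 356 = -46445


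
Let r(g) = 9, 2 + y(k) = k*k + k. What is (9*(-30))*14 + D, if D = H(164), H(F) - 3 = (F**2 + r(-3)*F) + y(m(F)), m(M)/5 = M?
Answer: 697813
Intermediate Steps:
m(M) = 5*M
y(k) = -2 + k + k**2 (y(k) = -2 + (k*k + k) = -2 + (k**2 + k) = -2 + (k + k**2) = -2 + k + k**2)
H(F) = 1 + 14*F + 26*F**2 (H(F) = 3 + ((F**2 + 9*F) + (-2 + 5*F + (5*F)**2)) = 3 + ((F**2 + 9*F) + (-2 + 5*F + 25*F**2)) = 3 + (-2 + 14*F + 26*F**2) = 1 + 14*F + 26*F**2)
D = 701593 (D = 1 + 14*164 + 26*164**2 = 1 + 2296 + 26*26896 = 1 + 2296 + 699296 = 701593)
(9*(-30))*14 + D = (9*(-30))*14 + 701593 = -270*14 + 701593 = -3780 + 701593 = 697813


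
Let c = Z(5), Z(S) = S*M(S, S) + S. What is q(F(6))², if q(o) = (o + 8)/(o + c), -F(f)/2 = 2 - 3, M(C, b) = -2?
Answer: 100/9 ≈ 11.111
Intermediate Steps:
F(f) = 2 (F(f) = -2*(2 - 3) = -2*(-1) = 2)
Z(S) = -S (Z(S) = S*(-2) + S = -2*S + S = -S)
c = -5 (c = -1*5 = -5)
q(o) = (8 + o)/(-5 + o) (q(o) = (o + 8)/(o - 5) = (8 + o)/(-5 + o))
q(F(6))² = ((8 + 2)/(-5 + 2))² = (10/(-3))² = (-⅓*10)² = (-10/3)² = 100/9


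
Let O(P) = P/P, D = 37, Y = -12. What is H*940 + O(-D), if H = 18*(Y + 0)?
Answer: -203039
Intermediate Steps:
H = -216 (H = 18*(-12 + 0) = 18*(-12) = -216)
O(P) = 1
H*940 + O(-D) = -216*940 + 1 = -203040 + 1 = -203039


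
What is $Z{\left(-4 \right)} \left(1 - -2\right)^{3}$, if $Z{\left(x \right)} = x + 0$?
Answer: $-108$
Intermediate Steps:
$Z{\left(x \right)} = x$
$Z{\left(-4 \right)} \left(1 - -2\right)^{3} = - 4 \left(1 - -2\right)^{3} = - 4 \left(1 + 2\right)^{3} = - 4 \cdot 3^{3} = \left(-4\right) 27 = -108$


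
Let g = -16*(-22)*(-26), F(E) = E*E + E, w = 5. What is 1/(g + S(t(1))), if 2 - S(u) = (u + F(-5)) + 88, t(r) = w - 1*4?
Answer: -1/9259 ≈ -0.00010800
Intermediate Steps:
F(E) = E + E**2 (F(E) = E**2 + E = E + E**2)
t(r) = 1 (t(r) = 5 - 1*4 = 5 - 4 = 1)
S(u) = -106 - u (S(u) = 2 - ((u - 5*(1 - 5)) + 88) = 2 - ((u - 5*(-4)) + 88) = 2 - ((u + 20) + 88) = 2 - ((20 + u) + 88) = 2 - (108 + u) = 2 + (-108 - u) = -106 - u)
g = -9152 (g = 352*(-26) = -9152)
1/(g + S(t(1))) = 1/(-9152 + (-106 - 1*1)) = 1/(-9152 + (-106 - 1)) = 1/(-9152 - 107) = 1/(-9259) = -1/9259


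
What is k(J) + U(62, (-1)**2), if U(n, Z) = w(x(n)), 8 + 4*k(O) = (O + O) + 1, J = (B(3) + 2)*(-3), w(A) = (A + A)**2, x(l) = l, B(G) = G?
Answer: 61467/4 ≈ 15367.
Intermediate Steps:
w(A) = 4*A**2 (w(A) = (2*A)**2 = 4*A**2)
J = -15 (J = (3 + 2)*(-3) = 5*(-3) = -15)
k(O) = -7/4 + O/2 (k(O) = -2 + ((O + O) + 1)/4 = -2 + (2*O + 1)/4 = -2 + (1 + 2*O)/4 = -2 + (1/4 + O/2) = -7/4 + O/2)
U(n, Z) = 4*n**2
k(J) + U(62, (-1)**2) = (-7/4 + (1/2)*(-15)) + 4*62**2 = (-7/4 - 15/2) + 4*3844 = -37/4 + 15376 = 61467/4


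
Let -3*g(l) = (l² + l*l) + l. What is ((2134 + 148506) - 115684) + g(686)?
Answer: -837010/3 ≈ -2.7900e+5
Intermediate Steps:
g(l) = -2*l²/3 - l/3 (g(l) = -((l² + l*l) + l)/3 = -((l² + l²) + l)/3 = -(2*l² + l)/3 = -(l + 2*l²)/3 = -2*l²/3 - l/3)
((2134 + 148506) - 115684) + g(686) = ((2134 + 148506) - 115684) - ⅓*686*(1 + 2*686) = (150640 - 115684) - ⅓*686*(1 + 1372) = 34956 - ⅓*686*1373 = 34956 - 941878/3 = -837010/3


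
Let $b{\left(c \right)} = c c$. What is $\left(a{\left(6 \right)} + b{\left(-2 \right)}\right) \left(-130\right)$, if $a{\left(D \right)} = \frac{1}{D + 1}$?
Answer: $- \frac{3770}{7} \approx -538.57$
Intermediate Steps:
$b{\left(c \right)} = c^{2}$
$a{\left(D \right)} = \frac{1}{1 + D}$
$\left(a{\left(6 \right)} + b{\left(-2 \right)}\right) \left(-130\right) = \left(\frac{1}{1 + 6} + \left(-2\right)^{2}\right) \left(-130\right) = \left(\frac{1}{7} + 4\right) \left(-130\right) = \frac{29}{7} \left(-130\right) = - \frac{3770}{7}$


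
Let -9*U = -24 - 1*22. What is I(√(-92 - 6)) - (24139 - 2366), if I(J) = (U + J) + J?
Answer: -195911/9 + 14*I*√2 ≈ -21768.0 + 19.799*I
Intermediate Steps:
U = 46/9 (U = -(-24 - 1*22)/9 = -(-24 - 22)/9 = -⅑*(-46) = 46/9 ≈ 5.1111)
I(J) = 46/9 + 2*J (I(J) = (46/9 + J) + J = 46/9 + 2*J)
I(√(-92 - 6)) - (24139 - 2366) = (46/9 + 2*√(-92 - 6)) - (24139 - 2366) = (46/9 + 2*√(-98)) - 1*21773 = (46/9 + 2*(7*I*√2)) - 21773 = (46/9 + 14*I*√2) - 21773 = -195911/9 + 14*I*√2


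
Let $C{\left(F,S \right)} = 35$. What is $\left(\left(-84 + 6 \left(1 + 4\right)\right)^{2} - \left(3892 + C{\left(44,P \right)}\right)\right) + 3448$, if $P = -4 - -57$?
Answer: $2437$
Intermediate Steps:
$P = 53$ ($P = -4 + 57 = 53$)
$\left(\left(-84 + 6 \left(1 + 4\right)\right)^{2} - \left(3892 + C{\left(44,P \right)}\right)\right) + 3448 = \left(\left(-84 + 6 \left(1 + 4\right)\right)^{2} - 3927\right) + 3448 = \left(\left(-84 + 6 \cdot 5\right)^{2} - 3927\right) + 3448 = \left(\left(-84 + 30\right)^{2} - 3927\right) + 3448 = \left(\left(-54\right)^{2} - 3927\right) + 3448 = \left(2916 - 3927\right) + 3448 = -1011 + 3448 = 2437$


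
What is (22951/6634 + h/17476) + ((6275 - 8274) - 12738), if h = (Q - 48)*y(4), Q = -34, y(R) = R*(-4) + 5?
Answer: -213517321658/14491973 ≈ -14733.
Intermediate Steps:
y(R) = 5 - 4*R (y(R) = -4*R + 5 = 5 - 4*R)
h = 902 (h = (-34 - 48)*(5 - 4*4) = -82*(5 - 16) = -82*(-11) = 902)
(22951/6634 + h/17476) + ((6275 - 8274) - 12738) = (22951/6634 + 902/17476) + ((6275 - 8274) - 12738) = (22951*(1/6634) + 902*(1/17476)) + (-1999 - 12738) = (22951/6634 + 451/8738) - 14737 = 50884443/14491973 - 14737 = -213517321658/14491973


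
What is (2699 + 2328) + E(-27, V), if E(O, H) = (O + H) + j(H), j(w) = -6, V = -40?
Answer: 4954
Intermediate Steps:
E(O, H) = -6 + H + O (E(O, H) = (O + H) - 6 = (H + O) - 6 = -6 + H + O)
(2699 + 2328) + E(-27, V) = (2699 + 2328) + (-6 - 40 - 27) = 5027 - 73 = 4954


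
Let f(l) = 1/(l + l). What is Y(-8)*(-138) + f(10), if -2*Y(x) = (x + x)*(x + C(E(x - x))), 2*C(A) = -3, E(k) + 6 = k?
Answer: 209761/20 ≈ 10488.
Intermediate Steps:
E(k) = -6 + k
C(A) = -3/2 (C(A) = (½)*(-3) = -3/2)
Y(x) = -x*(-3/2 + x) (Y(x) = -(x + x)*(x - 3/2)/2 = -2*x*(-3/2 + x)/2 = -x*(-3/2 + x))
f(l) = 1/(2*l)
Y(-8)*(-138) + f(10) = ((½)*(-8)*(3 - 2*(-8)))*(-138) + (½)/10 = ((½)*(-8)*(3 + 16))*(-138) + (½)*(⅒) = ((½)*(-8)*19)*(-138) + 1/20 = -76*(-138) + 1/20 = 10488 + 1/20 = 209761/20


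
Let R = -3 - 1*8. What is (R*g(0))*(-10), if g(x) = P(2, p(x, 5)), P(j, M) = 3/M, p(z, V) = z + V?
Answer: 66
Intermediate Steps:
R = -11 (R = -3 - 8 = -11)
p(z, V) = V + z
g(x) = 3/(5 + x)
(R*g(0))*(-10) = -33/(5 + 0)*(-10) = -33/5*(-10) = 66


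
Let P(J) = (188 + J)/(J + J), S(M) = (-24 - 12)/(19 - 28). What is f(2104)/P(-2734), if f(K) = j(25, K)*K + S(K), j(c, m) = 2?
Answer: 11515608/1273 ≈ 9046.0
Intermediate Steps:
S(M) = 4 (S(M) = -36/(-9) = -36*(-1/9) = 4)
f(K) = 4 + 2*K (f(K) = 2*K + 4 = 4 + 2*K)
P(J) = (188 + J)/(2*J) (P(J) = (188 + J)/((2*J)) = (188 + J)*(1/(2*J)) = (188 + J)/(2*J))
f(2104)/P(-2734) = (4 + 2*2104)/(((1/2)*(188 - 2734)/(-2734))) = (4 + 4208)/(((1/2)*(-1/2734)*(-2546))) = 4212/(1273/2734) = 4212*(2734/1273) = 11515608/1273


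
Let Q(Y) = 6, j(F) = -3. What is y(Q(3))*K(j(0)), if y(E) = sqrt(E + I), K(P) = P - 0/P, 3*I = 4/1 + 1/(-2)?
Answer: -sqrt(258)/2 ≈ -8.0312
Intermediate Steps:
I = 7/6 (I = (4/1 + 1/(-2))/3 = (4*1 + 1*(-1/2))/3 = (4 - 1/2)/3 = (1/3)*(7/2) = 7/6 ≈ 1.1667)
K(P) = P (K(P) = P - 1*0 = P + 0 = P)
y(E) = sqrt(7/6 + E) (y(E) = sqrt(E + 7/6) = sqrt(7/6 + E))
y(Q(3))*K(j(0)) = (sqrt(42 + 36*6)/6)*(-3) = (sqrt(42 + 216)/6)*(-3) = (sqrt(258)/6)*(-3) = -sqrt(258)/2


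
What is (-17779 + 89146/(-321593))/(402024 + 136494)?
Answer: -1905897031/57727873058 ≈ -0.033015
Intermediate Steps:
(-17779 + 89146/(-321593))/(402024 + 136494) = (-17779 + 89146*(-1/321593))/538518 = (-17779 - 89146/321593)*(1/538518) = -5717691093/321593*1/538518 = -1905897031/57727873058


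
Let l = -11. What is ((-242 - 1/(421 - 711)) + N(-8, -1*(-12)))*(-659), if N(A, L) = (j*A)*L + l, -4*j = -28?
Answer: 176776091/290 ≈ 6.0957e+5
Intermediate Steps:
j = 7 (j = -¼*(-28) = 7)
N(A, L) = -11 + 7*A*L (N(A, L) = (7*A)*L - 11 = 7*A*L - 11 = -11 + 7*A*L)
((-242 - 1/(421 - 711)) + N(-8, -1*(-12)))*(-659) = ((-242 - 1/(421 - 711)) + (-11 + 7*(-8)*(-1*(-12))))*(-659) = ((-242 - 1/(-290)) + (-11 + 7*(-8)*12))*(-659) = ((-242 - 1*(-1/290)) + (-11 - 672))*(-659) = ((-242 + 1/290) - 683)*(-659) = (-70179/290 - 683)*(-659) = -268249/290*(-659) = 176776091/290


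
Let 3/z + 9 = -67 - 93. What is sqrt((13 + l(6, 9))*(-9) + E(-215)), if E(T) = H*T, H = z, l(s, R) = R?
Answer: I*sqrt(32817)/13 ≈ 13.935*I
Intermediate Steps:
z = -3/169 (z = 3/(-9 + (-67 - 93)) = 3/(-9 - 160) = 3/(-169) = 3*(-1/169) = -3/169 ≈ -0.017751)
H = -3/169 ≈ -0.017751
E(T) = -3*T/169
sqrt((13 + l(6, 9))*(-9) + E(-215)) = sqrt((13 + 9)*(-9) - 3/169*(-215)) = sqrt(22*(-9) + 645/169) = sqrt(-198 + 645/169) = sqrt(-32817/169) = I*sqrt(32817)/13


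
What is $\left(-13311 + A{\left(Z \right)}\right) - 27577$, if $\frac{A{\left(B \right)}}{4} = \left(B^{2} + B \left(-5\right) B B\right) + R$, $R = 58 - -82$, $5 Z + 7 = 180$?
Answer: $- \frac{21599352}{25} \approx -8.6397 \cdot 10^{5}$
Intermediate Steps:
$Z = \frac{173}{5}$ ($Z = - \frac{7}{5} + \frac{1}{5} \cdot 180 = - \frac{7}{5} + 36 = \frac{173}{5} \approx 34.6$)
$R = 140$ ($R = 58 + 82 = 140$)
$A{\left(B \right)} = 560 - 20 B^{3} + 4 B^{2}$ ($A{\left(B \right)} = 4 \left(\left(B^{2} + B \left(-5\right) B B\right) + 140\right) = 4 \left(\left(B^{2} + - 5 B B B\right) + 140\right) = 4 \left(\left(B^{2} + - 5 B^{2} B\right) + 140\right) = 4 \left(\left(B^{2} - 5 B^{3}\right) + 140\right) = 4 \left(140 + B^{2} - 5 B^{3}\right) = 560 - 20 B^{3} + 4 B^{2}$)
$\left(-13311 + A{\left(Z \right)}\right) - 27577 = \left(-13311 + \left(560 - 20 \left(\frac{173}{5}\right)^{3} + 4 \left(\frac{173}{5}\right)^{2}\right)\right) - 27577 = \left(-13311 + \left(560 - \frac{20710868}{25} + 4 \cdot \frac{29929}{25}\right)\right) - 27577 = \left(-13311 + \left(560 - \frac{20710868}{25} + \frac{119716}{25}\right)\right) - 27577 = \left(-13311 - \frac{20577152}{25}\right) - 27577 = - \frac{20909927}{25} - 27577 = - \frac{21599352}{25}$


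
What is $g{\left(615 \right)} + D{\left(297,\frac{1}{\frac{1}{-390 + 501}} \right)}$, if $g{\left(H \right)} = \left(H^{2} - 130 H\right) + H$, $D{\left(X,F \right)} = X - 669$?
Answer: $298518$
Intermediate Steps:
$D{\left(X,F \right)} = -669 + X$
$g{\left(H \right)} = H^{2} - 129 H$
$g{\left(615 \right)} + D{\left(297,\frac{1}{\frac{1}{-390 + 501}} \right)} = 615 \left(-129 + 615\right) + \left(-669 + 297\right) = 615 \cdot 486 - 372 = 298890 - 372 = 298518$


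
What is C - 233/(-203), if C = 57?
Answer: 11804/203 ≈ 58.148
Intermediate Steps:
C - 233/(-203) = 57 - 233/(-203) = 57 - 233*(-1)/203 = 57 - 1*(-233/203) = 57 + 233/203 = 11804/203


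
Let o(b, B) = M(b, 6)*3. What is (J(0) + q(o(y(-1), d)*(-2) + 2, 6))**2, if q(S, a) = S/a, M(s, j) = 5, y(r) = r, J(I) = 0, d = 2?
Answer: 196/9 ≈ 21.778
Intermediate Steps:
o(b, B) = 15 (o(b, B) = 5*3 = 15)
(J(0) + q(o(y(-1), d)*(-2) + 2, 6))**2 = (0 + (15*(-2) + 2)/6)**2 = (0 + (-30 + 2)*(1/6))**2 = (0 - 28*1/6)**2 = (0 - 14/3)**2 = (-14/3)**2 = 196/9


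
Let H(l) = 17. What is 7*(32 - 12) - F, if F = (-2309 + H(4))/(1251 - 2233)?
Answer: 67594/491 ≈ 137.67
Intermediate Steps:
F = 1146/491 (F = (-2309 + 17)/(1251 - 2233) = -2292/(-982) = -2292*(-1/982) = 1146/491 ≈ 2.3340)
7*(32 - 12) - F = 7*(32 - 12) - 1*1146/491 = 7*20 - 1146/491 = 140 - 1146/491 = 67594/491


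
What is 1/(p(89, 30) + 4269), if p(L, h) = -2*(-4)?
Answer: 1/4277 ≈ 0.00023381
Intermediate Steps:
p(L, h) = 8
1/(p(89, 30) + 4269) = 1/(8 + 4269) = 1/4277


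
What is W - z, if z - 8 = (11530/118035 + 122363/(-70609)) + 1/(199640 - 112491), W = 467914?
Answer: 67970959564136871422/145265762813787 ≈ 4.6791e+5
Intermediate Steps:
z = 924577113458896/145265762813787 (z = 8 + ((11530/118035 + 122363/(-70609)) + 1/(199640 - 112491)) = 8 + ((11530*(1/118035) + 122363*(-1/70609)) + 1/87149) = 8 + ((2306/23607 - 122363/70609) + 1/87149) = 8 + (-2725798987/1666866663 + 1/87149) = 8 - 237548989051400/145265762813787 = 924577113458896/145265762813787 ≈ 6.3647)
W - z = 467914 - 1*924577113458896/145265762813787 = 467914 - 924577113458896/145265762813787 = 67970959564136871422/145265762813787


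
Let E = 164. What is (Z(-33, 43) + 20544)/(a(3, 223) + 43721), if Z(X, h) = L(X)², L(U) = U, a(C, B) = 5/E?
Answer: 1182604/2390083 ≈ 0.49480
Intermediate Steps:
a(C, B) = 5/164
Z(X, h) = X²
(Z(-33, 43) + 20544)/(a(3, 223) + 43721) = ((-33)² + 20544)/(5/164 + 43721) = (1089 + 20544)/(7170249/164) = 21633*(164/7170249) = 1182604/2390083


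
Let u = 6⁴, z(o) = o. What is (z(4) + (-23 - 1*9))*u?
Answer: -36288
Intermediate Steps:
u = 1296
(z(4) + (-23 - 1*9))*u = (4 + (-23 - 1*9))*1296 = (4 + (-23 - 9))*1296 = (4 - 32)*1296 = -28*1296 = -36288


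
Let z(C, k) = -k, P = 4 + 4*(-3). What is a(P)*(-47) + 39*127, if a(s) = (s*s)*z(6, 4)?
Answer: 16985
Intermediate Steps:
P = -8 (P = 4 - 12 = -8)
a(s) = -4*s² (a(s) = (s*s)*(-1*4) = s²*(-4) = -4*s²)
a(P)*(-47) + 39*127 = -4*(-8)²*(-47) + 39*127 = -4*64*(-47) + 4953 = -256*(-47) + 4953 = 12032 + 4953 = 16985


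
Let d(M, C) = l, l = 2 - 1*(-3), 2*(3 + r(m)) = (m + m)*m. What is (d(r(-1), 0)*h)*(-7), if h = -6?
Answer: 210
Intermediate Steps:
r(m) = -3 + m² (r(m) = -3 + ((m + m)*m)/2 = -3 + ((2*m)*m)/2 = -3 + (2*m²)/2 = -3 + m²)
l = 5 (l = 2 + 3 = 5)
d(M, C) = 5
(d(r(-1), 0)*h)*(-7) = (5*(-6))*(-7) = -30*(-7) = 210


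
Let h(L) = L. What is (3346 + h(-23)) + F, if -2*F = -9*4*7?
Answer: 3449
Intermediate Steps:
F = 126 (F = -(-9*4)*7/2 = -(-18)*7 = -½*(-252) = 126)
(3346 + h(-23)) + F = (3346 - 23) + 126 = 3323 + 126 = 3449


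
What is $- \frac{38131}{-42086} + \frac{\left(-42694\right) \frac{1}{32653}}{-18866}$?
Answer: $\frac{11745846934961}{12963150812414} \approx 0.9061$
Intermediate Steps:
$- \frac{38131}{-42086} + \frac{\left(-42694\right) \frac{1}{32653}}{-18866} = \left(-38131\right) \left(- \frac{1}{42086}\right) + \left(-42694\right) \frac{1}{32653} \left(- \frac{1}{18866}\right) = \frac{38131}{42086} - - \frac{21347}{308015749} = \frac{38131}{42086} + \frac{21347}{308015749} = \frac{11745846934961}{12963150812414}$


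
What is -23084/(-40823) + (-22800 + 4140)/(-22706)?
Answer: 642951242/463463519 ≈ 1.3873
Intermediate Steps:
-23084/(-40823) + (-22800 + 4140)/(-22706) = -23084*(-1/40823) - 18660*(-1/22706) = 23084/40823 + 9330/11353 = 642951242/463463519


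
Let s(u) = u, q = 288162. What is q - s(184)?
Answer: 287978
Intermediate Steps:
q - s(184) = 288162 - 1*184 = 288162 - 184 = 287978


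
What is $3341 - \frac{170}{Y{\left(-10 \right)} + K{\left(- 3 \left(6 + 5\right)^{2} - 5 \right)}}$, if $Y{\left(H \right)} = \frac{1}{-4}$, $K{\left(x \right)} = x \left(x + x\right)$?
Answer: $\frac{3619608651}{1083391} \approx 3341.0$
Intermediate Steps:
$K{\left(x \right)} = 2 x^{2}$ ($K{\left(x \right)} = x 2 x = 2 x^{2}$)
$Y{\left(H \right)} = - \frac{1}{4}$
$3341 - \frac{170}{Y{\left(-10 \right)} + K{\left(- 3 \left(6 + 5\right)^{2} - 5 \right)}} = 3341 - \frac{170}{- \frac{1}{4} + 2 \left(- 3 \left(6 + 5\right)^{2} - 5\right)^{2}} = 3341 - \frac{170}{- \frac{1}{4} + 2 \left(- 3 \cdot 11^{2} - 5\right)^{2}} = 3341 - \frac{170}{- \frac{1}{4} + 2 \left(\left(-3\right) 121 - 5\right)^{2}} = 3341 - \frac{170}{- \frac{1}{4} + 2 \left(-363 - 5\right)^{2}} = 3341 - \frac{170}{- \frac{1}{4} + 2 \left(-368\right)^{2}} = 3341 - \frac{170}{- \frac{1}{4} + 2 \cdot 135424} = 3341 - \frac{170}{- \frac{1}{4} + 270848} = 3341 - \frac{170}{\frac{1083391}{4}} = 3341 - 170 \cdot \frac{4}{1083391} = 3341 - \frac{680}{1083391} = \frac{3619608651}{1083391}$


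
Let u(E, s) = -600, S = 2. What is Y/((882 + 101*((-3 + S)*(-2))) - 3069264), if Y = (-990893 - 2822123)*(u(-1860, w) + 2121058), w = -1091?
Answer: 2021335070332/767045 ≈ 2.6352e+6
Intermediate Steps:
Y = -8085340281328 (Y = (-990893 - 2822123)*(-600 + 2121058) = -3813016*2120458 = -8085340281328)
Y/((882 + 101*((-3 + S)*(-2))) - 3069264) = -8085340281328/((882 + 101*((-3 + 2)*(-2))) - 3069264) = -8085340281328/((882 + 101*(-1*(-2))) - 3069264) = -8085340281328/((882 + 101*2) - 3069264) = -8085340281328/((882 + 202) - 3069264) = -8085340281328/(1084 - 3069264) = -8085340281328/(-3068180) = -8085340281328*(-1/3068180) = 2021335070332/767045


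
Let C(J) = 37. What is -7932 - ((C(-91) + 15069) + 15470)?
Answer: -38508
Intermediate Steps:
-7932 - ((C(-91) + 15069) + 15470) = -7932 - ((37 + 15069) + 15470) = -7932 - (15106 + 15470) = -7932 - 1*30576 = -7932 - 30576 = -38508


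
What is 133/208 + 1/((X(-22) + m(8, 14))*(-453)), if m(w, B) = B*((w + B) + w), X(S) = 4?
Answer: 3193171/4993872 ≈ 0.63942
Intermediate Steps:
m(w, B) = B*(B + 2*w) (m(w, B) = B*((B + w) + w) = B*(B + 2*w))
133/208 + 1/((X(-22) + m(8, 14))*(-453)) = 133/208 + 1/((4 + 14*(14 + 2*8))*(-453)) = 133*(1/208) - 1/453/(4 + 14*(14 + 16)) = 133/208 - 1/453/(4 + 14*30) = 133/208 - 1/453/(4 + 420) = 133/208 - 1/453/424 = 133/208 + (1/424)*(-1/453) = 133/208 - 1/192072 = 3193171/4993872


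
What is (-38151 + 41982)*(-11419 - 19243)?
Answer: -117466122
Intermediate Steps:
(-38151 + 41982)*(-11419 - 19243) = 3831*(-30662) = -117466122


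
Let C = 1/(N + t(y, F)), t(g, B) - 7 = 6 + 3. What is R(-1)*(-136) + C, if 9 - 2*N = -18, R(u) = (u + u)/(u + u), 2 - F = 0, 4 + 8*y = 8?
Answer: -8022/59 ≈ -135.97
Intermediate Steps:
y = ½ (y = -½ + (⅛)*8 = -½ + 1 = ½ ≈ 0.50000)
F = 2 (F = 2 - 1*0 = 2 + 0 = 2)
t(g, B) = 16 (t(g, B) = 7 + (6 + 3) = 7 + 9 = 16)
R(u) = 1 (R(u) = (2*u)/((2*u)) = (2*u)*(1/(2*u)) = 1)
N = 27/2 (N = 9/2 - ½*(-18) = 9/2 + 9 = 27/2 ≈ 13.500)
C = 2/59 (C = 1/(27/2 + 16) = 1/(59/2) = 2/59 ≈ 0.033898)
R(-1)*(-136) + C = 1*(-136) + 2/59 = -136 + 2/59 = -8022/59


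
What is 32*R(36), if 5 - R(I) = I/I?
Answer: 128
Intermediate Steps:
R(I) = 4 (R(I) = 5 - I/I = 5 - 1*1 = 5 - 1 = 4)
32*R(36) = 32*4 = 128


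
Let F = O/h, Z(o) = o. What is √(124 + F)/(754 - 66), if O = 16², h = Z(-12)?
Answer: √231/1032 ≈ 0.014727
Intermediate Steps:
h = -12
O = 256
F = -64/3 (F = 256/(-12) = 256*(-1/12) = -64/3 ≈ -21.333)
√(124 + F)/(754 - 66) = √(124 - 64/3)/(754 - 66) = √(308/3)/688 = (2*√231/3)/688 = √231/1032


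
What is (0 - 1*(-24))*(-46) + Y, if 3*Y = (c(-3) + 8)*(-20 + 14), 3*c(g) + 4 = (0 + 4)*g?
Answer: -3328/3 ≈ -1109.3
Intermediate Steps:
c(g) = -4/3 + 4*g/3 (c(g) = -4/3 + ((0 + 4)*g)/3 = -4/3 + (4*g)/3 = -4/3 + 4*g/3)
Y = -16/3 (Y = (((-4/3 + (4/3)*(-3)) + 8)*(-20 + 14))/3 = (((-4/3 - 4) + 8)*(-6))/3 = ((-16/3 + 8)*(-6))/3 = ((8/3)*(-6))/3 = (1/3)*(-16) = -16/3 ≈ -5.3333)
(0 - 1*(-24))*(-46) + Y = (0 - 1*(-24))*(-46) - 16/3 = (0 + 24)*(-46) - 16/3 = 24*(-46) - 16/3 = -1104 - 16/3 = -3328/3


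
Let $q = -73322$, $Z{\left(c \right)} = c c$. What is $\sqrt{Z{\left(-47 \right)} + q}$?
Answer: $i \sqrt{71113} \approx 266.67 i$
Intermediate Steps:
$Z{\left(c \right)} = c^{2}$
$\sqrt{Z{\left(-47 \right)} + q} = \sqrt{\left(-47\right)^{2} - 73322} = \sqrt{2209 - 73322} = \sqrt{-71113} = i \sqrt{71113}$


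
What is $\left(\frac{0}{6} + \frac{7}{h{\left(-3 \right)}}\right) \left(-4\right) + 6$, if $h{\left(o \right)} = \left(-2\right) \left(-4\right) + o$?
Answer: $\frac{2}{5} \approx 0.4$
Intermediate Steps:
$h{\left(o \right)} = 8 + o$
$\left(\frac{0}{6} + \frac{7}{h{\left(-3 \right)}}\right) \left(-4\right) + 6 = \left(\frac{0}{6} + \frac{7}{8 - 3}\right) \left(-4\right) + 6 = \left(0 \cdot \frac{1}{6} + \frac{7}{5}\right) \left(-4\right) + 6 = \left(0 + 7 \cdot \frac{1}{5}\right) \left(-4\right) + 6 = \left(0 + \frac{7}{5}\right) \left(-4\right) + 6 = \frac{7}{5} \left(-4\right) + 6 = - \frac{28}{5} + 6 = \frac{2}{5}$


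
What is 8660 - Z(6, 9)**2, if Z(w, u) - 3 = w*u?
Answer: 5411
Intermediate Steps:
Z(w, u) = 3 + u*w (Z(w, u) = 3 + w*u = 3 + u*w)
8660 - Z(6, 9)**2 = 8660 - (3 + 9*6)**2 = 8660 - (3 + 54)**2 = 8660 - 1*57**2 = 8660 - 1*3249 = 8660 - 3249 = 5411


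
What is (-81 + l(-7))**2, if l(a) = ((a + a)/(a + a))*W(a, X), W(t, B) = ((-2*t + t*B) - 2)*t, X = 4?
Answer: 961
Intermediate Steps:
W(t, B) = t*(-2 - 2*t + B*t) (W(t, B) = ((-2*t + B*t) - 2)*t = (-2 - 2*t + B*t)*t = t*(-2 - 2*t + B*t))
l(a) = a*(-2 + 2*a) (l(a) = ((a + a)/(a + a))*(a*(-2 - 2*a + 4*a)) = ((2*a)/((2*a)))*(a*(-2 + 2*a)) = ((2*a)*(1/(2*a)))*(a*(-2 + 2*a)) = 1*(a*(-2 + 2*a)) = a*(-2 + 2*a))
(-81 + l(-7))**2 = (-81 + 2*(-7)*(-1 - 7))**2 = (-81 + 2*(-7)*(-8))**2 = (-81 + 112)**2 = 31**2 = 961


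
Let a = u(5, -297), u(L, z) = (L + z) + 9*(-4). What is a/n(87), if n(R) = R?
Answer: -328/87 ≈ -3.7701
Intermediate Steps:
u(L, z) = -36 + L + z (u(L, z) = (L + z) - 36 = -36 + L + z)
a = -328 (a = -36 + 5 - 297 = -328)
a/n(87) = -328/87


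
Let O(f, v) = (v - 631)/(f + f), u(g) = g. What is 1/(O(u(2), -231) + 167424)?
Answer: 2/334417 ≈ 5.9806e-6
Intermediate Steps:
O(f, v) = (-631 + v)/(2*f) (O(f, v) = (-631 + v)/((2*f)) = (-631 + v)*(1/(2*f)) = (-631 + v)/(2*f))
1/(O(u(2), -231) + 167424) = 1/((½)*(-631 - 231)/2 + 167424) = 1/((½)*(½)*(-862) + 167424) = 1/(-431/2 + 167424) = 1/(334417/2) = 2/334417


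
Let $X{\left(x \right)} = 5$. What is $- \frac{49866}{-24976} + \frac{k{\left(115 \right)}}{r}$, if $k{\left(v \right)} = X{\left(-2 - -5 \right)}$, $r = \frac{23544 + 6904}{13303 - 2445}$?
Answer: $\frac{22455211}{5941166} \approx 3.7796$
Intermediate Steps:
$r = \frac{15224}{5429}$ ($r = \frac{30448}{10858} = 30448 \cdot \frac{1}{10858} = \frac{15224}{5429} \approx 2.8042$)
$k{\left(v \right)} = 5$
$- \frac{49866}{-24976} + \frac{k{\left(115 \right)}}{r} = - \frac{49866}{-24976} + \frac{5}{\frac{15224}{5429}} = \left(-49866\right) \left(- \frac{1}{24976}\right) + 5 \cdot \frac{5429}{15224} = \frac{24933}{12488} + \frac{27145}{15224} = \frac{22455211}{5941166}$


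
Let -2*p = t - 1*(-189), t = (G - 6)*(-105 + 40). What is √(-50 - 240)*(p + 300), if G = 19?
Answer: 628*I*√290 ≈ 10694.0*I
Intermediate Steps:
t = -845 (t = (19 - 6)*(-105 + 40) = 13*(-65) = -845)
p = 328 (p = -(-845 - 1*(-189))/2 = -(-845 + 189)/2 = -½*(-656) = 328)
√(-50 - 240)*(p + 300) = √(-50 - 240)*(328 + 300) = √(-290)*628 = (I*√290)*628 = 628*I*√290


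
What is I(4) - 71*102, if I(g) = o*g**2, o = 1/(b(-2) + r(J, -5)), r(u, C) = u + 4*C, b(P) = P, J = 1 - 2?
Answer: -166582/23 ≈ -7242.7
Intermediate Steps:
J = -1
o = -1/23 (o = 1/(-2 + (-1 + 4*(-5))) = 1/(-2 + (-1 - 20)) = 1/(-2 - 21) = 1/(-23) = -1/23 ≈ -0.043478)
I(g) = -g**2/23
I(4) - 71*102 = -1/23*4**2 - 71*102 = -1/23*16 - 7242 = -16/23 - 7242 = -166582/23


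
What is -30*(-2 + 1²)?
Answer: 30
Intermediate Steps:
-30*(-2 + 1²) = -30*(-2 + 1) = -30*(-1) = 30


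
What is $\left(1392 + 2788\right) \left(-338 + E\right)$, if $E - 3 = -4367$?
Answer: $-19654360$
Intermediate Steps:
$E = -4364$ ($E = 3 - 4367 = -4364$)
$\left(1392 + 2788\right) \left(-338 + E\right) = \left(1392 + 2788\right) \left(-338 - 4364\right) = 4180 \left(-4702\right) = -19654360$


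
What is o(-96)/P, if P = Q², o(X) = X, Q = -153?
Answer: -32/7803 ≈ -0.0041010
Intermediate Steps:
P = 23409 (P = (-153)² = 23409)
o(-96)/P = -96/23409 = -96*1/23409 = -32/7803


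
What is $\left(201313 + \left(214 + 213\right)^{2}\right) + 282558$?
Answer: $666200$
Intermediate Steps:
$\left(201313 + \left(214 + 213\right)^{2}\right) + 282558 = \left(201313 + 427^{2}\right) + 282558 = \left(201313 + 182329\right) + 282558 = 383642 + 282558 = 666200$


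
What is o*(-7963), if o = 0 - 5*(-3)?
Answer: -119445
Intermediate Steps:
o = 15 (o = 0 + 15 = 15)
o*(-7963) = 15*(-7963) = -119445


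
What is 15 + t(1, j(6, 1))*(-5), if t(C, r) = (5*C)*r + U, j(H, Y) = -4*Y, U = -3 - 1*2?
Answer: 140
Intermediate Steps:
U = -5 (U = -3 - 2 = -5)
t(C, r) = -5 + 5*C*r (t(C, r) = (5*C)*r - 5 = 5*C*r - 5 = -5 + 5*C*r)
15 + t(1, j(6, 1))*(-5) = 15 + (-5 + 5*1*(-4*1))*(-5) = 15 + (-5 + 5*1*(-4))*(-5) = 15 + (-5 - 20)*(-5) = 15 - 25*(-5) = 15 + 125 = 140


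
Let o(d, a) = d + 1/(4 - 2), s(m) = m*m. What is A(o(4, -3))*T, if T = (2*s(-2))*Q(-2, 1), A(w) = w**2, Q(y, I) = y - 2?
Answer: -648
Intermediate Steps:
s(m) = m**2
Q(y, I) = -2 + y
o(d, a) = 1/2 + d (o(d, a) = d + 1/2 = 1/2 + d)
T = -32 (T = (2*(-2)**2)*(-2 - 2) = (2*4)*(-4) = 8*(-4) = -32)
A(o(4, -3))*T = (1/2 + 4)**2*(-32) = (9/2)**2*(-32) = (81/4)*(-32) = -648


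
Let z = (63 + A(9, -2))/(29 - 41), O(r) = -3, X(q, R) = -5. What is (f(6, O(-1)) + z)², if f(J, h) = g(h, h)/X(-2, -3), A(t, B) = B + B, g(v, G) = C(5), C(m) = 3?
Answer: 109561/3600 ≈ 30.434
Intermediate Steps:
g(v, G) = 3
A(t, B) = 2*B
f(J, h) = -⅗ (f(J, h) = 3/(-5) = 3*(-⅕) = -⅗)
z = -59/12 (z = (63 + 2*(-2))/(29 - 41) = (63 - 4)/(-12) = 59*(-1/12) = -59/12 ≈ -4.9167)
(f(6, O(-1)) + z)² = (-⅗ - 59/12)² = (-331/60)² = 109561/3600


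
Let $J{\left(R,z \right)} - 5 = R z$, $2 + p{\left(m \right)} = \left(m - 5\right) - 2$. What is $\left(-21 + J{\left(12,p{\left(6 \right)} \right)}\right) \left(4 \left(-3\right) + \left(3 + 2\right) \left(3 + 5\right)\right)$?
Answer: $-1456$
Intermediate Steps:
$p{\left(m \right)} = -9 + m$ ($p{\left(m \right)} = -2 + \left(\left(m - 5\right) - 2\right) = -2 + \left(\left(-5 + m\right) - 2\right) = -2 + \left(-7 + m\right) = -9 + m$)
$J{\left(R,z \right)} = 5 + R z$
$\left(-21 + J{\left(12,p{\left(6 \right)} \right)}\right) \left(4 \left(-3\right) + \left(3 + 2\right) \left(3 + 5\right)\right) = \left(-21 + \left(5 + 12 \left(-9 + 6\right)\right)\right) \left(4 \left(-3\right) + \left(3 + 2\right) \left(3 + 5\right)\right) = \left(-21 + \left(5 + 12 \left(-3\right)\right)\right) \left(-12 + 5 \cdot 8\right) = \left(-21 + \left(5 - 36\right)\right) \left(-12 + 40\right) = \left(-21 - 31\right) 28 = \left(-52\right) 28 = -1456$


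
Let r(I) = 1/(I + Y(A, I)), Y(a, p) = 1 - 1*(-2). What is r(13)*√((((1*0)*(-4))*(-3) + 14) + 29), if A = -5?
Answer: √43/16 ≈ 0.40984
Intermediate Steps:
Y(a, p) = 3 (Y(a, p) = 1 + 2 = 3)
r(I) = 1/(3 + I) (r(I) = 1/(I + 3) = 1/(3 + I))
r(13)*√((((1*0)*(-4))*(-3) + 14) + 29) = √((((1*0)*(-4))*(-3) + 14) + 29)/(3 + 13) = √(((0*(-4))*(-3) + 14) + 29)/16 = √((0*(-3) + 14) + 29)/16 = √((0 + 14) + 29)/16 = √(14 + 29)/16 = √43/16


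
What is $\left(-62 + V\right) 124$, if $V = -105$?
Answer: $-20708$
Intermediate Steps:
$\left(-62 + V\right) 124 = \left(-62 - 105\right) 124 = \left(-167\right) 124 = -20708$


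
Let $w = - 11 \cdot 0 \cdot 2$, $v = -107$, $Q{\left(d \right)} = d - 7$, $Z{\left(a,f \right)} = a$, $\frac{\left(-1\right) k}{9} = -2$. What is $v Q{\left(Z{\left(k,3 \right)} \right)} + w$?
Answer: $-1177$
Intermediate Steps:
$k = 18$ ($k = \left(-9\right) \left(-2\right) = 18$)
$Q{\left(d \right)} = -7 + d$ ($Q{\left(d \right)} = d - 7 = -7 + d$)
$w = 0$ ($w = \left(-11\right) 0 = 0$)
$v Q{\left(Z{\left(k,3 \right)} \right)} + w = - 107 \left(-7 + 18\right) + 0 = \left(-107\right) 11 + 0 = -1177 + 0 = -1177$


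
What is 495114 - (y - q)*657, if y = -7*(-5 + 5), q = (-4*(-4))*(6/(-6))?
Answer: 484602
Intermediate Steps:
q = -16 (q = 16*(6*(-⅙)) = 16*(-1) = -16)
y = 0 (y = -7*0 = 0)
495114 - (y - q)*657 = 495114 - (0 - 1*(-16))*657 = 495114 - (0 + 16)*657 = 495114 - 16*657 = 495114 - 1*10512 = 495114 - 10512 = 484602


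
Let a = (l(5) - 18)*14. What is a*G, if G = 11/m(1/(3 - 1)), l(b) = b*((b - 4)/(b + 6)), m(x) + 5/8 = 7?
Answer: -21616/51 ≈ -423.84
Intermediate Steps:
m(x) = 51/8 (m(x) = -5/8 + 7 = 51/8)
l(b) = b*(-4 + b)/(6 + b) (l(b) = b*((-4 + b)/(6 + b)) = b*(-4 + b)/(6 + b))
G = 88/51 (G = 11/(51/8) = 11*(8/51) = 88/51 ≈ 1.7255)
a = -2702/11 (a = (5*(-4 + 5)/(6 + 5) - 18)*14 = (5*1/11 - 18)*14 = (5*(1/11)*1 - 18)*14 = (5/11 - 18)*14 = -193/11*14 = -2702/11 ≈ -245.64)
a*G = -2702/11*88/51 = -21616/51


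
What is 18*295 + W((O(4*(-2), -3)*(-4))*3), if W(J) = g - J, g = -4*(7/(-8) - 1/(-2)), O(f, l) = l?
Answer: 10551/2 ≈ 5275.5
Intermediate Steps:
g = 3/2 (g = -4*(7*(-⅛) - 1*(-½)) = -4*(-7/8 + ½) = -4*(-3/8) = 3/2 ≈ 1.5000)
W(J) = 3/2 - J
18*295 + W((O(4*(-2), -3)*(-4))*3) = 18*295 + (3/2 - (-3*(-4))*3) = 5310 + (3/2 - 12*3) = 5310 + (3/2 - 1*36) = 5310 + (3/2 - 36) = 5310 - 69/2 = 10551/2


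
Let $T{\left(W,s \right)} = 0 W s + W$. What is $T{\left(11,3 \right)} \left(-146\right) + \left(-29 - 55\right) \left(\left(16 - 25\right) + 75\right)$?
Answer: $-7150$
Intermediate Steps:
$T{\left(W,s \right)} = W$ ($T{\left(W,s \right)} = 0 s + W = 0 + W = W$)
$T{\left(11,3 \right)} \left(-146\right) + \left(-29 - 55\right) \left(\left(16 - 25\right) + 75\right) = 11 \left(-146\right) + \left(-29 - 55\right) \left(\left(16 - 25\right) + 75\right) = -1606 - 84 \left(-9 + 75\right) = -1606 - 5544 = -7150$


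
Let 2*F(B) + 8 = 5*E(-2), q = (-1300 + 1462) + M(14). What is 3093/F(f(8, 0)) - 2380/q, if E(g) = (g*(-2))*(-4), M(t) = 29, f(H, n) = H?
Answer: -695483/8404 ≈ -82.756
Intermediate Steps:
q = 191 (q = (-1300 + 1462) + 29 = 162 + 29 = 191)
E(g) = 8*g (E(g) = -2*g*(-4) = 8*g)
F(B) = -44 (F(B) = -4 + (5*(8*(-2)))/2 = -4 + (5*(-16))/2 = -4 + (1/2)*(-80) = -4 - 40 = -44)
3093/F(f(8, 0)) - 2380/q = 3093/(-44) - 2380/191 = 3093*(-1/44) - 2380*1/191 = -3093/44 - 2380/191 = -695483/8404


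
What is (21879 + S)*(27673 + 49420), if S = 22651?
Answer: 3432951290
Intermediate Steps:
(21879 + S)*(27673 + 49420) = (21879 + 22651)*(27673 + 49420) = 44530*77093 = 3432951290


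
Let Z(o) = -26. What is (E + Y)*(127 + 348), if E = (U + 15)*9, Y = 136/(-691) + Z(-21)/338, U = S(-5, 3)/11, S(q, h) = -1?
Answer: 6285133025/98813 ≈ 63606.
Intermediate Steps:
U = -1/11 ≈ -0.090909
Y = -2459/8983 (Y = 136/(-691) - 26/338 = 136*(-1/691) - 26*1/338 = -136/691 - 1/13 = -2459/8983 ≈ -0.27374)
E = 1476/11 (E = (-1/11 + 15)*9 = (164/11)*9 = 1476/11 ≈ 134.18)
(E + Y)*(127 + 348) = (1476/11 - 2459/8983)*(127 + 348) = (13231859/98813)*475 = 6285133025/98813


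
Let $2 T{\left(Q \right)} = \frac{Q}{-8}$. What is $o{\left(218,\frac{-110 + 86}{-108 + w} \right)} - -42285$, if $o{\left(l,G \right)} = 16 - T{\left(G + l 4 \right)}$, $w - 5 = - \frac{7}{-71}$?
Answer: $\frac{618898779}{14612} \approx 42356.0$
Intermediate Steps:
$T{\left(Q \right)} = - \frac{Q}{16}$ ($T{\left(Q \right)} = \frac{Q \frac{1}{-8}}{2} = \frac{Q \left(- \frac{1}{8}\right)}{2} = \frac{\left(- \frac{1}{8}\right) Q}{2} = - \frac{Q}{16}$)
$w = \frac{362}{71}$ ($w = 5 - \frac{7}{-71} = 5 - - \frac{7}{71} = 5 + \frac{7}{71} = \frac{362}{71} \approx 5.0986$)
$o{\left(l,G \right)} = 16 + \frac{l}{4} + \frac{G}{16}$ ($o{\left(l,G \right)} = 16 - - \frac{G + l 4}{16} = 16 - - \frac{G + 4 l}{16} = 16 - \left(- \frac{l}{4} - \frac{G}{16}\right) = 16 + \left(\frac{l}{4} + \frac{G}{16}\right) = 16 + \frac{l}{4} + \frac{G}{16}$)
$o{\left(218,\frac{-110 + 86}{-108 + w} \right)} - -42285 = \left(16 + \frac{1}{4} \cdot 218 + \frac{\left(-110 + 86\right) \frac{1}{-108 + \frac{362}{71}}}{16}\right) - -42285 = \left(16 + \frac{109}{2} + \frac{\left(-24\right) \frac{1}{- \frac{7306}{71}}}{16}\right) + 42285 = \left(16 + \frac{109}{2} + \frac{\left(-24\right) \left(- \frac{71}{7306}\right)}{16}\right) + 42285 = \left(16 + \frac{109}{2} + \frac{1}{16} \cdot \frac{852}{3653}\right) + 42285 = \left(16 + \frac{109}{2} + \frac{213}{14612}\right) + 42285 = \frac{1030359}{14612} + 42285 = \frac{618898779}{14612}$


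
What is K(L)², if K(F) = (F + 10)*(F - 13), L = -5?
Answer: 8100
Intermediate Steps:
K(F) = (-13 + F)*(10 + F) (K(F) = (10 + F)*(-13 + F) = (-13 + F)*(10 + F))
K(L)² = (-130 + (-5)² - 3*(-5))² = (-130 + 25 + 15)² = (-90)² = 8100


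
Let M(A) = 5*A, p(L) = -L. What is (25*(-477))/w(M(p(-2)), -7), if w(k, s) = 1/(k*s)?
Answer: 834750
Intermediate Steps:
w(k, s) = 1/(k*s)
(25*(-477))/w(M(p(-2)), -7) = (25*(-477))/((1/((5*(-1*(-2)))*(-7)))) = -11925/(-⅐/(5*2)) = -11925/(-⅐/10) = -11925/((⅒)*(-⅐)) = -11925/(-1/70) = -11925*(-70) = 834750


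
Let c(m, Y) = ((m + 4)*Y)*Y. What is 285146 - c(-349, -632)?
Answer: 138086426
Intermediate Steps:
c(m, Y) = Y²*(4 + m) (c(m, Y) = ((4 + m)*Y)*Y = (Y*(4 + m))*Y = Y²*(4 + m))
285146 - c(-349, -632) = 285146 - (-632)²*(4 - 349) = 285146 - 399424*(-345) = 285146 - 1*(-137801280) = 285146 + 137801280 = 138086426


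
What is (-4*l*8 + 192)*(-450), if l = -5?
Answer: -158400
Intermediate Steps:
(-4*l*8 + 192)*(-450) = (-4*(-5)*8 + 192)*(-450) = (20*8 + 192)*(-450) = (160 + 192)*(-450) = 352*(-450) = -158400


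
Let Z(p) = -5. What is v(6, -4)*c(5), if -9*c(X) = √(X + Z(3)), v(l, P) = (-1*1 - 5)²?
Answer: 0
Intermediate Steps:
v(l, P) = 36 (v(l, P) = (-1 - 5)² = (-6)² = 36)
c(X) = -√(-5 + X)/9 (c(X) = -√(X - 5)/9 = -√(-5 + X)/9)
v(6, -4)*c(5) = 36*(-√(-5 + 5)/9) = 36*(-√0/9) = 36*(-⅑*0) = 36*0 = 0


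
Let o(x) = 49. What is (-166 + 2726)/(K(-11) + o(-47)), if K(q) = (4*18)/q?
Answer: 28160/467 ≈ 60.300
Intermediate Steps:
K(q) = 72/q
(-166 + 2726)/(K(-11) + o(-47)) = (-166 + 2726)/(72/(-11) + 49) = 2560/(72*(-1/11) + 49) = 2560/(-72/11 + 49) = 2560/(467/11) = 2560*(11/467) = 28160/467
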